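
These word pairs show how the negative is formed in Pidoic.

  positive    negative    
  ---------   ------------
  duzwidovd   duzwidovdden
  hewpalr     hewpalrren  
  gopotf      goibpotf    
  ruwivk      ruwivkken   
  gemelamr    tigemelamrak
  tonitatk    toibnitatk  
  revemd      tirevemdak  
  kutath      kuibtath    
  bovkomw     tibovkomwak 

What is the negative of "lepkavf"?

gemelamr and hewpalr both end in -r yet inflect differently (tigemelamrak, hewpalrren), so the final letter is not what conditions the rule; the second-to-last letter is.
"lepkavf" has second-to-last letter 'v'. The stems whose second-to-last letter is 'v' (duzwidovd → duzwidovdden, ruwivk → ruwivkken) double the final consonant and add -en.
So lepkavf → lepkavffen.

lepkavffen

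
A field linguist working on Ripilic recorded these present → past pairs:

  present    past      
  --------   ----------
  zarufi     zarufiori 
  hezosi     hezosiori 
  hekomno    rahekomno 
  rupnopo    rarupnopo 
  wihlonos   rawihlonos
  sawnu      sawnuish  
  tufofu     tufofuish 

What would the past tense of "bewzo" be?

rabewzo

hezosi and hekomno both begin with h- yet inflect differently (hezosiori, rahekomno), so the first letter is not what conditions the rule; the final letter is.
"bewzo" ends in -o. The stems ending in -o (hekomno → rahekomno, rupnopo → rarupnopo) add the prefix ra-.
So bewzo → rabewzo.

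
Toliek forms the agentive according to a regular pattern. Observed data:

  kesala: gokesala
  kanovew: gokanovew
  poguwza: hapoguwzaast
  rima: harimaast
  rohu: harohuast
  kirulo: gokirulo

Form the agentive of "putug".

haputugast

kesala and rima both end in -a yet inflect differently (gokesala, harimaast), so the final letter is not what conditions the rule; the first letter is.
"putug" begins with p-. The one such stem in the data (poguwza → hapoguwzaast) adds ha- … -ast around the stem, so the same rule applies.
So putug → haputugast.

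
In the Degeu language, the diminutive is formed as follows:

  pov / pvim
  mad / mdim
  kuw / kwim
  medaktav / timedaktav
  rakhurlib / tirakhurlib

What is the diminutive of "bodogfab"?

pov and medaktav both end in -v yet inflect differently (pvim, timedaktav), so the final letter is not what conditions the rule; the number of vowels is.
"bodogfab" has 3 vowels. The stems with 3 vowels (medaktav → timedaktav, rakhurlib → tirakhurlib) add the prefix ti-.
So bodogfab → tibodogfab.

tibodogfab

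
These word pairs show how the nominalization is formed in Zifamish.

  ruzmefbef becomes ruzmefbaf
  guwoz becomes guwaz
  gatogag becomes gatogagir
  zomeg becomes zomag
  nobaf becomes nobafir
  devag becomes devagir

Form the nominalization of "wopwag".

wopwagir

gatogag and zomeg both end in -g yet inflect differently (gatogagir, zomag), so the final letter is not what conditions the rule; the last vowel is.
"wopwag" has last vowel 'a'. The stems whose last vowel is 'a' (gatogag → gatogagir, nobaf → nobafir, devag → devagir) add -ir.
So wopwag → wopwagir.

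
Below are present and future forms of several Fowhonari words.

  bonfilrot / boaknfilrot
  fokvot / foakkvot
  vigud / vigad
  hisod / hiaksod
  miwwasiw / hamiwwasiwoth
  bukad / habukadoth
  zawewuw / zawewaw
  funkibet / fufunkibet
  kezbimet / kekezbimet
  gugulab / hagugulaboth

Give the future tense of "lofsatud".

kezbimet and fokvot both end in -t yet inflect differently (kekezbimet, foakkvot), so the final letter is not what conditions the rule; the last vowel is.
"lofsatud" has last vowel 'u'. The stems whose last vowel is 'u' (zawewuw → zawewaw, vigud → vigad) change the last vowel to 'a'.
So lofsatud → lofsatad.

lofsatad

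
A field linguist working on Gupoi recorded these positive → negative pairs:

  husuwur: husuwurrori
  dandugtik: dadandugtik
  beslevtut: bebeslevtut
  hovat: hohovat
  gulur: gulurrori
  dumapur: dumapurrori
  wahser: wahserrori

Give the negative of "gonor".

gonorrori

"gonor" ends in -r. The stems ending in -r (gulur → gulurrori, wahser → wahserrori, dumapur → dumapurrori) double the final consonant and add -ori.
The other pattern: stems ending in -k or -t repeat the first consonant+vowel as a prefix.
So gonor → gonorrori.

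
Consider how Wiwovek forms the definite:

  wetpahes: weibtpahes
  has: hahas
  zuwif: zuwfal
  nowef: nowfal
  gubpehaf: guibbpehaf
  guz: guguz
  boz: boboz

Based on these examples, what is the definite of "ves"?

veves

has and wetpahes both end in -s yet inflect differently (hahas, weibtpahes), so the final letter is not what conditions the rule; the number of vowels is.
"ves" has 1 vowel. The stems with 1 vowel (boz → boboz, has → hahas, guz → guguz) repeat the first consonant+vowel as a prefix.
So ves → veves.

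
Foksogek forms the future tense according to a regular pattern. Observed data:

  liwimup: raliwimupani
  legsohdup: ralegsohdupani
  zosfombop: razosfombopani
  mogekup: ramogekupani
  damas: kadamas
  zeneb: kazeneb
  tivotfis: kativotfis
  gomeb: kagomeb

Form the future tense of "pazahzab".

kapazahzab

zosfombop and zeneb both begin with z- yet inflect differently (razosfombopani, kazeneb), so the first letter is not what conditions the rule; the final letter is.
"pazahzab" ends in -b. The stems ending in -b (zeneb → kazeneb, gomeb → kagomeb) add the prefix ka-.
So pazahzab → kapazahzab.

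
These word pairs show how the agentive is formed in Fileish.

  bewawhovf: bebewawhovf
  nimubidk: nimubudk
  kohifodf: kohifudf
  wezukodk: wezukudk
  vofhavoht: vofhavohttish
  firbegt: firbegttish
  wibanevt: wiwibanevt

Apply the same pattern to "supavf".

susupavf

kohifodf and bewawhovf both end in -f yet inflect differently (kohifudf, bebewawhovf), so the final letter is not what conditions the rule; the second-to-last letter is.
"supavf" has second-to-last letter 'v'. The stems whose second-to-last letter is 'v' (wibanevt → wiwibanevt, bewawhovf → bebewawhovf) repeat the first consonant+vowel as a prefix.
The other patterns: stems whose second-to-last letter is 'd' change the last vowel to 'u'; stems whose second-to-last letter is 'g' or 'h' double the final consonant and add -ish.
So supavf → susupavf.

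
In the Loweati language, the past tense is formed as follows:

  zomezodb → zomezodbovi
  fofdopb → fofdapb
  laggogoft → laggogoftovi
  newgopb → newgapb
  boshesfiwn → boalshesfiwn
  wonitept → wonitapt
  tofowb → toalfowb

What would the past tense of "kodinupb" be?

kodinapb

"kodinupb" has second-to-last letter 'p'. The stems whose second-to-last letter is 'p' (newgopb → newgapb, fofdopb → fofdapb, wonitept → wonitapt) change the last vowel to 'a'.
The other patterns: stems whose second-to-last letter is 'w' insert -al- after the first vowel; stems whose second-to-last letter is 'd' or 'f' add -ovi.
So kodinupb → kodinapb.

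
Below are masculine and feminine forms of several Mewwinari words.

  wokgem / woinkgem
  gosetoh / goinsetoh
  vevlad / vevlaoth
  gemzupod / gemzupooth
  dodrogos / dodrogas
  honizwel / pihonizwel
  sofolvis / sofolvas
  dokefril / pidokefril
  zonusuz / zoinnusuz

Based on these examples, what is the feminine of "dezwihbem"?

sofolvis and dokefril both have last vowel 'i' yet inflect differently (sofolvas, pidokefril), so the last vowel is not what conditions the rule; the final letter is.
"dezwihbem" ends in -m. The one such stem in the data (wokgem → woinkgem) inserts -in- after the first vowel (as do gosetoh, zonusuz), so the same rule applies.
So dezwihbem → deinzwihbem.

deinzwihbem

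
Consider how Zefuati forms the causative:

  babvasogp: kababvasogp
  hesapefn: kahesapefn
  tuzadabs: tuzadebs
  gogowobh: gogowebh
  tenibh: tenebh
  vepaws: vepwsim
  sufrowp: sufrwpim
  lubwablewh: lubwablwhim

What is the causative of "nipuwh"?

nipwhim

tuzadabs and vepaws both end in -s yet inflect differently (tuzadebs, vepwsim), so the final letter is not what conditions the rule; the second-to-last letter is.
"nipuwh" has second-to-last letter 'w'. The stems whose second-to-last letter is 'w' (vepaws → vepwsim, sufrowp → sufrwpim, lubwablewh → lubwablwhim) delete the last vowel and add -im.
So nipuwh → nipwhim.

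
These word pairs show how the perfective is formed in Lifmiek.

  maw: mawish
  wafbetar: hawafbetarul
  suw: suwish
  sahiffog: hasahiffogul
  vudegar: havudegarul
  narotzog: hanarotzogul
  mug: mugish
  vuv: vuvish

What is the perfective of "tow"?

towish

sahiffog and mug both end in -g yet inflect differently (hasahiffogul, mugish), so the final letter is not what conditions the rule; the number of vowels is.
"tow" has 1 vowel. The stems with 1 vowel (suw → suwish, vuv → vuvish, maw → mawish) add -ish.
The other pattern: stems with 3 vowels add ha- … -ul around the stem.
So tow → towish.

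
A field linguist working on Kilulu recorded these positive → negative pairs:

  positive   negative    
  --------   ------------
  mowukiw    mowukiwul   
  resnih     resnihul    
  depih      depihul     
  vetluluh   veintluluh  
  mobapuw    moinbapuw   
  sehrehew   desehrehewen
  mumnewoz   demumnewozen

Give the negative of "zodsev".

dezodseven

"zodsev" has last vowel 'e'. The one such stem in the data (sehrehew → desehrehewen) adds de- … -en around the stem, so the same rule applies.
The other patterns: stems whose last vowel is 'i' add -ul; stems whose last vowel is 'u' insert -in- after the first vowel.
So zodsev → dezodseven.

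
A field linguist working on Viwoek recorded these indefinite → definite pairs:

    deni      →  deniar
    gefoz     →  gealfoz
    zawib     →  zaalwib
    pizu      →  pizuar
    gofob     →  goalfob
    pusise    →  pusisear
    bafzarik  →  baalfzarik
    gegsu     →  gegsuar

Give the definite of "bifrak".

bialfrak

deni and zawib both have last vowel 'i' yet inflect differently (deniar, zaalwib), so the last vowel is not what conditions the rule; whether the stem ends in a vowel or a consonant is.
"bifrak" ends in a consonant. The stems ending in a consonant (gefoz → gealfoz, zawib → zaalwib, bafzarik → baalfzarik) insert -al- after the first vowel.
So bifrak → bialfrak.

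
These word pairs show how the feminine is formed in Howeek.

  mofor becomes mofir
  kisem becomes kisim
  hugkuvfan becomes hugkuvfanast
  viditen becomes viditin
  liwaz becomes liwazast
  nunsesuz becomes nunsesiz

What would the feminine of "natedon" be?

hugkuvfan and viditen both end in -n yet inflect differently (hugkuvfanast, viditin), so the final letter is not what conditions the rule; the last vowel is.
"natedon" has last vowel 'o'. The one such stem in the data (mofor → mofir) changes the last vowel to 'i' (as do kisem, viditen), so the same rule applies.
The other pattern: stems whose last vowel is 'a' add -ast.
So natedon → natedin.

natedin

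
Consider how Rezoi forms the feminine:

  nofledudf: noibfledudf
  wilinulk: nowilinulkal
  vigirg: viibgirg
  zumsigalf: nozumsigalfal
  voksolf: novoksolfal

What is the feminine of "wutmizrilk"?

zumsigalf and nofledudf both end in -f yet inflect differently (nozumsigalfal, noibfledudf), so the final letter is not what conditions the rule; the second-to-last letter is.
"wutmizrilk" has second-to-last letter 'l'. The stems whose second-to-last letter is 'l' (zumsigalf → nozumsigalfal, voksolf → novoksolfal, wilinulk → nowilinulkal) add no- … -al around the stem.
The other pattern: stems whose second-to-last letter is 'd' or 'r' insert -ib- after the first vowel.
So wutmizrilk → nowutmizrilkal.

nowutmizrilkal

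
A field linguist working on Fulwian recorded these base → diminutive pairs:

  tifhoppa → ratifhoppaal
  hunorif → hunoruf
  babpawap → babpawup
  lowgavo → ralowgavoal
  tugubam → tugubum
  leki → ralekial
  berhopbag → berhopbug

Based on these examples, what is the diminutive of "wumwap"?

tifhoppa and berhopbag both have last vowel 'a' yet inflect differently (ratifhoppaal, berhopbug), so the last vowel is not what conditions the rule; whether the stem ends in a vowel or a consonant is.
"wumwap" ends in a consonant. The stems ending in a consonant (berhopbag → berhopbug, tugubam → tugubum, babpawap → babpawup) change the last vowel to 'u'.
The other pattern: stems ending in a vowel add ra- … -al around the stem.
So wumwap → wumwup.

wumwup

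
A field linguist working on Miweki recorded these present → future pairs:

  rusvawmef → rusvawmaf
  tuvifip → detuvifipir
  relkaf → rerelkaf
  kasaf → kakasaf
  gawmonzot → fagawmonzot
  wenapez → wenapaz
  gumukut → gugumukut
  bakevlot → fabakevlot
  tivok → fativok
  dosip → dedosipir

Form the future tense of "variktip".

devariktipir

gawmonzot and gumukut both end in -t yet inflect differently (fagawmonzot, gugumukut), so the final letter is not what conditions the rule; the last vowel is.
"variktip" has last vowel 'i'. The stems whose last vowel is 'i' (dosip → dedosipir, tuvifip → detuvifipir) add de- … -ir around the stem.
The other patterns: stems whose last vowel is 'o' add the prefix fa-; stems whose last vowel is 'e' change the last vowel to 'a'; stems whose last vowel is 'a' or 'u' repeat the first consonant+vowel as a prefix.
So variktip → devariktipir.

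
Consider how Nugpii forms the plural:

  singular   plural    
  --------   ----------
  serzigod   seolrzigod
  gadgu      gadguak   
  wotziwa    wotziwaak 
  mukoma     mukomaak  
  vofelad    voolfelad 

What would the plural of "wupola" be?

mukoma and vofelad both have last vowel 'a' yet inflect differently (mukomaak, voolfelad), so the last vowel is not what conditions the rule; whether the stem ends in a vowel or a consonant is.
"wupola" ends in a vowel. The stems ending in a vowel (mukoma → mukomaak, wotziwa → wotziwaak, gadgu → gadguak) add -ak.
The other pattern: stems ending in a consonant insert -ol- after the first vowel.
So wupola → wupolaak.

wupolaak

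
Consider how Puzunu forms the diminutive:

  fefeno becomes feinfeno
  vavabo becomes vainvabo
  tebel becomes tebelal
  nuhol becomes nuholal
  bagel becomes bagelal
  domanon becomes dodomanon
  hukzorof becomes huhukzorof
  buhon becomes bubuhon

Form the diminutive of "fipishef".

fifipishef

"fipishef" ends in -f. The one such stem in the data (hukzorof → huhukzorof) repeats the first consonant+vowel as a prefix (as do domanon, buhon), so the same rule applies.
The other patterns: stems ending in -o insert -in- after the first vowel; stems ending in -l add -al.
So fipishef → fifipishef.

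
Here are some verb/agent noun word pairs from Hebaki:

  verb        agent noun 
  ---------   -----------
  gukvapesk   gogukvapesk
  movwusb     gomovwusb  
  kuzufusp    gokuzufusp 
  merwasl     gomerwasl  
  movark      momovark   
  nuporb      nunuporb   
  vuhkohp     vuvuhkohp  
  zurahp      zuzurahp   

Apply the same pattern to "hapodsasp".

"hapodsasp" has second-to-last letter 's'. The stems whose second-to-last letter is 's' (gukvapesk → gogukvapesk, movwusb → gomovwusb, kuzufusp → gokuzufusp) add the prefix go-.
So hapodsasp → gohapodsasp.

gohapodsasp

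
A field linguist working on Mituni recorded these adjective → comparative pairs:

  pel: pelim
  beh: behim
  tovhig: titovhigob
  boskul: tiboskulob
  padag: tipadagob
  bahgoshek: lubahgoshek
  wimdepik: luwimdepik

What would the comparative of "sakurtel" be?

lusakurtel

"sakurtel" has 3 vowels. The stems with 3 vowels (bahgoshek → lubahgoshek, wimdepik → luwimdepik) add the prefix lu-.
So sakurtel → lusakurtel.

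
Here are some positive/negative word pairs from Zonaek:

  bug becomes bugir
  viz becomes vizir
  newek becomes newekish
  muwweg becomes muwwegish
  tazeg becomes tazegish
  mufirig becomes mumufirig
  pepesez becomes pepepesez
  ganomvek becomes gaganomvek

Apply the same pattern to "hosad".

hosadish

bug and muwweg both end in -g yet inflect differently (bugir, muwwegish), so the final letter is not what conditions the rule; the number of vowels is.
"hosad" has 2 vowels. The stems with 2 vowels (newek → newekish, muwweg → muwwegish, tazeg → tazegish) add -ish.
So hosad → hosadish.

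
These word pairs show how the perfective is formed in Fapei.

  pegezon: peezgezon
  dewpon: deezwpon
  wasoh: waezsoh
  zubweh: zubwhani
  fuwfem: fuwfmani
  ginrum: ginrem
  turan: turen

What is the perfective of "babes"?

babsani

wasoh and zubweh both end in -h yet inflect differently (waezsoh, zubwhani), so the final letter is not what conditions the rule; the last vowel is.
"babes" has last vowel 'e'. The stems whose last vowel is 'e' (zubweh → zubwhani, fuwfem → fuwfmani) delete the last vowel and add -ani.
So babes → babsani.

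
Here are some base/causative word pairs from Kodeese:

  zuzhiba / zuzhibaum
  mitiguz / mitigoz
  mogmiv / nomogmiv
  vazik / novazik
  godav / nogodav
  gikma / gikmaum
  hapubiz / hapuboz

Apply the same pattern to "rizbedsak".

hapubiz and mogmiv both have last vowel 'i' yet inflect differently (hapuboz, nomogmiv), so the last vowel is not what conditions the rule; the final letter is.
"rizbedsak" ends in -k. The one such stem in the data (vazik → novazik) adds the prefix no-, so the same rule applies.
The other patterns: stems ending in -z change the last vowel to 'o'; stems ending in -a add -um.
So rizbedsak → norizbedsak.

norizbedsak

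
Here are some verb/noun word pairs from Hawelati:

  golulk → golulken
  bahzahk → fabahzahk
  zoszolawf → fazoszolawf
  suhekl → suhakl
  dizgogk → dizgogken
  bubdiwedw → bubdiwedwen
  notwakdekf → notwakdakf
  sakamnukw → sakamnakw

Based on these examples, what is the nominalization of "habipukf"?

notwakdekf and zoszolawf both end in -f yet inflect differently (notwakdakf, fazoszolawf), so the final letter is not what conditions the rule; the second-to-last letter is.
"habipukf" has second-to-last letter 'k'. The stems whose second-to-last letter is 'k' (sakamnukw → sakamnakw, notwakdekf → notwakdakf, suhekl → suhakl) change the last vowel to 'a'.
The other patterns: stems whose second-to-last letter is 'h' or 'w' add the prefix fa-; stems whose second-to-last letter is 'd', 'g' or 'l' add -en.
So habipukf → habipakf.

habipakf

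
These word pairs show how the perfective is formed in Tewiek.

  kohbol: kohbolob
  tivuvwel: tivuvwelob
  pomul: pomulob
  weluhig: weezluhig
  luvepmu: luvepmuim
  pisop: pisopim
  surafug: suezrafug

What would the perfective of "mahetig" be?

maezhetig

pomul and luvepmu both have last vowel 'u' yet inflect differently (pomulob, luvepmuim), so the last vowel is not what conditions the rule; the final letter is.
"mahetig" ends in -g. The stems ending in -g (surafug → suezrafug, weluhig → weezluhig) insert -ez- after the first vowel.
So mahetig → maezhetig.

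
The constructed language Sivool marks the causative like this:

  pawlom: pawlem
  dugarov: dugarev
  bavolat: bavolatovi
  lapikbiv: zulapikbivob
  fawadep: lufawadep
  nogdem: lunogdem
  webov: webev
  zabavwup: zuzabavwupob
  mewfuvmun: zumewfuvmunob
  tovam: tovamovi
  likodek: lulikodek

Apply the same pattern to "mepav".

mepavovi

"mepav" has last vowel 'a'. The stems whose last vowel is 'a' (bavolat → bavolatovi, tovam → tovamovi) add -ovi.
The other patterns: stems whose last vowel is 'o' change the last vowel to 'e'; stems whose last vowel is 'e' add the prefix lu-; stems whose last vowel is 'i' or 'u' add zu- … -ob around the stem.
So mepav → mepavovi.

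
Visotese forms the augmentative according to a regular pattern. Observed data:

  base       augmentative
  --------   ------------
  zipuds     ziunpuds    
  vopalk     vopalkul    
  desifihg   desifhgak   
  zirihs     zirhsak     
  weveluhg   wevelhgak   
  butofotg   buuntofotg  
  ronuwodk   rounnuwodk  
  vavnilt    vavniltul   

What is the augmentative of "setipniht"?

setipnhtak

weveluhg and butofotg both end in -g yet inflect differently (wevelhgak, buuntofotg), so the final letter is not what conditions the rule; the second-to-last letter is.
"setipniht" has second-to-last letter 'h'. The stems whose second-to-last letter is 'h' (weveluhg → wevelhgak, desifihg → desifhgak, zirihs → zirhsak) delete the last vowel and add -ak.
The other patterns: stems whose second-to-last letter is 'l' add -ul; stems whose second-to-last letter is 'd' or 't' insert -un- after the first vowel.
So setipniht → setipnhtak.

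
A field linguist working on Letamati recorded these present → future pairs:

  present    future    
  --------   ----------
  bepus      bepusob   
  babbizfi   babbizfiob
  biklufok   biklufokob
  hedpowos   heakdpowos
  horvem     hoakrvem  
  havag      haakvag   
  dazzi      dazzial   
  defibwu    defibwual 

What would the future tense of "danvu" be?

danvual

"danvu" begins with d-. The stems beginning with d- (dazzi → dazzial, defibwu → defibwual) add -al.
So danvu → danvual.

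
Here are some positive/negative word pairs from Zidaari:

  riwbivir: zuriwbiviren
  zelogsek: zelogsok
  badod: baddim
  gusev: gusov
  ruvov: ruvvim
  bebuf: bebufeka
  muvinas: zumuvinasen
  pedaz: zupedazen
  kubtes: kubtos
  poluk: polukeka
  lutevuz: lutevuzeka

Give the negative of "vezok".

vezkim

zelogsek and poluk both end in -k yet inflect differently (zelogsok, polukeka), so the final letter is not what conditions the rule; the last vowel is.
"vezok" has last vowel 'o'. The stems whose last vowel is 'o' (badod → baddim, ruvov → ruvvim) delete the last vowel and add -im.
So vezok → vezkim.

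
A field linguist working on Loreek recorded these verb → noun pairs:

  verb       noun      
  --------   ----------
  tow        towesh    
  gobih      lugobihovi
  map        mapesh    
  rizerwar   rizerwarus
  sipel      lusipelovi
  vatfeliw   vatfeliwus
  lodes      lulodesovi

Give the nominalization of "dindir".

ludindirovi

tow and vatfeliw both end in -w yet inflect differently (towesh, vatfeliwus), so the final letter is not what conditions the rule; the number of vowels is.
"dindir" has 2 vowels. The stems with 2 vowels (lodes → lulodesovi, sipel → lusipelovi, gobih → lugobihovi) add lu- … -ovi around the stem.
The other patterns: stems with 1 vowel add -esh; stems with 3 vowels add -us.
So dindir → ludindirovi.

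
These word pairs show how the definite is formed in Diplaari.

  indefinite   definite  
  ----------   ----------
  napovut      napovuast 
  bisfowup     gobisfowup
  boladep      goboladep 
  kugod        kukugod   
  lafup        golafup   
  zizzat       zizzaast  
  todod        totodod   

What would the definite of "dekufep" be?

napovut and bisfowup both have last vowel 'u' yet inflect differently (napovuast, gobisfowup), so the last vowel is not what conditions the rule; the final letter is.
"dekufep" ends in -p. The stems ending in -p (bisfowup → gobisfowup, boladep → goboladep, lafup → golafup) add the prefix go-.
So dekufep → godekufep.

godekufep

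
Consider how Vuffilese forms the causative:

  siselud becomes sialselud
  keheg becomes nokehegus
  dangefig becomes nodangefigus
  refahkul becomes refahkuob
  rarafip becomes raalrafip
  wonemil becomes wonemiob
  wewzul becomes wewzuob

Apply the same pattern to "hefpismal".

hefpismaob

"hefpismal" ends in -l. The stems ending in -l (wewzul → wewzuob, wonemil → wonemiob, refahkul → refahkuob) drop the final letter and add -ob.
So hefpismal → hefpismaob.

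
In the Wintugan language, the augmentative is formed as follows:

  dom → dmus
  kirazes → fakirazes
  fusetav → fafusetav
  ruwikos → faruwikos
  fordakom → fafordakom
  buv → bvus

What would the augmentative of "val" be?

vlus

buv and fusetav both end in -v yet inflect differently (bvus, fafusetav), so the final letter is not what conditions the rule; the number of vowels is.
"val" has 1 vowel. The stems with 1 vowel (buv → bvus, dom → dmus) delete the last vowel and add -us.
The other pattern: stems with 3 vowels add the prefix fa-.
So val → vlus.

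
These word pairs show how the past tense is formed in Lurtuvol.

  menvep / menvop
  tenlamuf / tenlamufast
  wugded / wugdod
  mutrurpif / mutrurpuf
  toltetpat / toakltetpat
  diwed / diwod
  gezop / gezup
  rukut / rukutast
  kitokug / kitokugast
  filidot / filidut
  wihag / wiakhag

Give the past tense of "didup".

didupast

kitokug and wihag both end in -g yet inflect differently (kitokugast, wiakhag), so the final letter is not what conditions the rule; the last vowel is.
"didup" has last vowel 'u'. The stems whose last vowel is 'u' (rukut → rukutast, kitokug → kitokugast, tenlamuf → tenlamufast) add -ast.
The other patterns: stems whose last vowel is 'a' insert -ak- after the first vowel; stems whose last vowel is 'e' change the last vowel to 'o'; stems whose last vowel is 'i' or 'o' change the last vowel to 'u'.
So didup → didupast.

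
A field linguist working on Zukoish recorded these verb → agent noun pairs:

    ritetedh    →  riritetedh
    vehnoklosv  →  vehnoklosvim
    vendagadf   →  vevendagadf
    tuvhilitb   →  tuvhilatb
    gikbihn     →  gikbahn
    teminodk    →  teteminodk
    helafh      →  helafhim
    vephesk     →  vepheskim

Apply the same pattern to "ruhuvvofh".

ruhuvvofhim

teminodk and vephesk both end in -k yet inflect differently (teteminodk, vepheskim), so the final letter is not what conditions the rule; the second-to-last letter is.
"ruhuvvofh" has second-to-last letter 'f'. The one such stem in the data (helafh → helafhim) adds -im, so the same rule applies.
So ruhuvvofh → ruhuvvofhim.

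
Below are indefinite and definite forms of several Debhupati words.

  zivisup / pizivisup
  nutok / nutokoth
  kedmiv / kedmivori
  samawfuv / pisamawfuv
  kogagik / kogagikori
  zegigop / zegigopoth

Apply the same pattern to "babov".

zegigop and zivisup both end in -p yet inflect differently (zegigopoth, pizivisup), so the final letter is not what conditions the rule; the last vowel is.
"babov" has last vowel 'o'. The stems whose last vowel is 'o' (zegigop → zegigopoth, nutok → nutokoth) add -oth.
So babov → babovoth.

babovoth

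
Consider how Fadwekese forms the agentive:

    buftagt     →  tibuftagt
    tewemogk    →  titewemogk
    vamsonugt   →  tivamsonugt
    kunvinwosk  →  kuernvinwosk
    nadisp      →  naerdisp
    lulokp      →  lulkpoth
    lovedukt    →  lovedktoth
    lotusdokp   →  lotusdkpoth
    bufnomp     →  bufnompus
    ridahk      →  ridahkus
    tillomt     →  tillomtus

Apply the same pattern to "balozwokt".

"balozwokt" has second-to-last letter 'k'. The stems whose second-to-last letter is 'k' (lulokp → lulkpoth, lovedukt → lovedktoth, lotusdokp → lotusdkpoth) delete the last vowel and add -oth.
The other patterns: stems whose second-to-last letter is 'g' add the prefix ti-; stems whose second-to-last letter is 's' insert -er- after the first vowel; stems whose second-to-last letter is 'h' or 'm' add -us.
So balozwokt → balozwktoth.

balozwktoth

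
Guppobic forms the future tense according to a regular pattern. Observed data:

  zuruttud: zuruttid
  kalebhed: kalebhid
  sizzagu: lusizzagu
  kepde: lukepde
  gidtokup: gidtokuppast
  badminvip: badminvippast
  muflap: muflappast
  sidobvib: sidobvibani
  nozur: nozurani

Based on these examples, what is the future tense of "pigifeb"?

zuruttud and sizzagu both have last vowel 'u' yet inflect differently (zuruttid, lusizzagu), so the last vowel is not what conditions the rule; the final letter is.
"pigifeb" ends in -b. The one such stem in the data (sidobvib → sidobvibani) adds -ani, so the same rule applies.
The other patterns: stems ending in -d change the last vowel to 'i'; stems ending in -e or -u add the prefix lu-; stems ending in -p double the final consonant and add -ast.
So pigifeb → pigifebani.

pigifebani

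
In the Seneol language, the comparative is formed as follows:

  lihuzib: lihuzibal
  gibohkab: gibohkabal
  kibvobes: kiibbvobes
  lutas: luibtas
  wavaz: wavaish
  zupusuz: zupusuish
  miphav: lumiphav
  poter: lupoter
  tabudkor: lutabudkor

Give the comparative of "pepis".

peibpis

gibohkab and lutas both have last vowel 'a' yet inflect differently (gibohkabal, luibtas), so the last vowel is not what conditions the rule; the final letter is.
"pepis" ends in -s. The stems ending in -s (kibvobes → kiibbvobes, lutas → luibtas) insert -ib- after the first vowel.
The other patterns: stems ending in -b add -al; stems ending in -z drop the final letter and add -ish; stems ending in -r or -v add the prefix lu-.
So pepis → peibpis.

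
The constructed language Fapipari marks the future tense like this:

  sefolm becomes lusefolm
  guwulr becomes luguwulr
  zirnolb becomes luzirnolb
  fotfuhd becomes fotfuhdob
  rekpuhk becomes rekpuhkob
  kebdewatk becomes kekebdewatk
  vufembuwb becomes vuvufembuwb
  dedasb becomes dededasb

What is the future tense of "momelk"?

rekpuhk and kebdewatk both end in -k yet inflect differently (rekpuhkob, kekebdewatk), so the final letter is not what conditions the rule; the second-to-last letter is.
"momelk" has second-to-last letter 'l'. The stems whose second-to-last letter is 'l' (sefolm → lusefolm, guwulr → luguwulr, zirnolb → luzirnolb) add the prefix lu-.
So momelk → lumomelk.

lumomelk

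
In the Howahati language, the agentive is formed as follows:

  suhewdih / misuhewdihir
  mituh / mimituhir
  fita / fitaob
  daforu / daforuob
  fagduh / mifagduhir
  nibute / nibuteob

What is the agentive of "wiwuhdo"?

wiwuhdoob

"wiwuhdo" ends in a vowel. The stems ending in a vowel (daforu → daforuob, nibute → nibuteob, fita → fitaob) add -ob.
So wiwuhdo → wiwuhdoob.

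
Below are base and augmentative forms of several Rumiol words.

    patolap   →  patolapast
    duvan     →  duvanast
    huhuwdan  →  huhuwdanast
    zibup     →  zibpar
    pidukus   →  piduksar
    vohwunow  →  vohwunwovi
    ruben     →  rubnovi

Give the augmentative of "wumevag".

wumevagast

"wumevag" has last vowel 'a'. The stems whose last vowel is 'a' (patolap → patolapast, duvan → duvanast, huhuwdan → huhuwdanast) add -ast.
The other patterns: stems whose last vowel is 'u' delete the last vowel and add -ar; stems whose last vowel is 'e' or 'o' delete the last vowel and add -ovi.
So wumevag → wumevagast.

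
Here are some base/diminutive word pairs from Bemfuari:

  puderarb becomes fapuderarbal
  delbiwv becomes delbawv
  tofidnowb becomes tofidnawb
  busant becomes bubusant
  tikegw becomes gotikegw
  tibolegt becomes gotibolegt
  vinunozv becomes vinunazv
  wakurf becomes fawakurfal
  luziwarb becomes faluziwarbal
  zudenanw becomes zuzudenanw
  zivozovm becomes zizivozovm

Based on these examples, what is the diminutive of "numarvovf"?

tikegw and zudenanw both end in -w yet inflect differently (gotikegw, zuzudenanw), so the final letter is not what conditions the rule; the second-to-last letter is.
"numarvovf" has second-to-last letter 'v'. The one such stem in the data (zivozovm → zizivozovm) repeats the first consonant+vowel as a prefix (as do zudenanw, busant), so the same rule applies.
The other patterns: stems whose second-to-last letter is 'r' add fa- … -al around the stem; stems whose second-to-last letter is 'g' add the prefix go-; stems whose second-to-last letter is 'w' or 'z' change the last vowel to 'a'.
So numarvovf → nunumarvovf.

nunumarvovf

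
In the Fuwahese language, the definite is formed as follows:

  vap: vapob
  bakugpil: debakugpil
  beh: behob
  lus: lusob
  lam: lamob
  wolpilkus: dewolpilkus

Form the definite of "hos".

hosob

"hos" has 1 vowel. The stems with 1 vowel (lus → lusob, vap → vapob, beh → behob) add -ob.
The other pattern: stems with 3 vowels add the prefix de-.
So hos → hosob.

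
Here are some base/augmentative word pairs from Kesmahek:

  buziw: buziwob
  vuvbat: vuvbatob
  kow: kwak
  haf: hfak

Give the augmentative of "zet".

ztak

buziw and kow both end in -w yet inflect differently (buziwob, kwak), so the final letter is not what conditions the rule; the number of vowels is.
"zet" has 1 vowel. The stems with 1 vowel (kow → kwak, haf → hfak) delete the last vowel and add -ak.
So zet → ztak.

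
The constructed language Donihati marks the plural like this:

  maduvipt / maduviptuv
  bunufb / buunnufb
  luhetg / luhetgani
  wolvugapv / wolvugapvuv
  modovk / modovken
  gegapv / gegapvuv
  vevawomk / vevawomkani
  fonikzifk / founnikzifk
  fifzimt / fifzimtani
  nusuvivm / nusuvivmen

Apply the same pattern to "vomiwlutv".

vomiwlutvani

"vomiwlutv" has second-to-last letter 't'. The one such stem in the data (luhetg → luhetgani) adds -ani, so the same rule applies.
So vomiwlutv → vomiwlutvani.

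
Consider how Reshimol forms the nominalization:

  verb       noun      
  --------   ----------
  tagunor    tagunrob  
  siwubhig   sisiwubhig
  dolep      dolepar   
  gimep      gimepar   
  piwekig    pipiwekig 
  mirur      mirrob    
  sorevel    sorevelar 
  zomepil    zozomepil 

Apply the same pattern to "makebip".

sorevel and zomepil both end in -l yet inflect differently (sorevelar, zozomepil), so the final letter is not what conditions the rule; the last vowel is.
"makebip" has last vowel 'i'. The stems whose last vowel is 'i' (piwekig → pipiwekig, zomepil → zozomepil, siwubhig → sisiwubhig) repeat the first consonant+vowel as a prefix.
The other patterns: stems whose last vowel is 'o' or 'u' delete the last vowel and add -ob; stems whose last vowel is 'e' add -ar.
So makebip → mamakebip.

mamakebip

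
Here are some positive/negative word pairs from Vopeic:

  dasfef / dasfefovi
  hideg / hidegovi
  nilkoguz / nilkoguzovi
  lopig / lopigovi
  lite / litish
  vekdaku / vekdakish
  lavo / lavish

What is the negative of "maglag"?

dasfef and lite both have last vowel 'e' yet inflect differently (dasfefovi, litish), so the last vowel is not what conditions the rule; whether the stem ends in a vowel or a consonant is.
"maglag" ends in a consonant. The stems ending in a consonant (dasfef → dasfefovi, hideg → hidegovi, nilkoguz → nilkoguzovi) add -ovi.
So maglag → maglagovi.

maglagovi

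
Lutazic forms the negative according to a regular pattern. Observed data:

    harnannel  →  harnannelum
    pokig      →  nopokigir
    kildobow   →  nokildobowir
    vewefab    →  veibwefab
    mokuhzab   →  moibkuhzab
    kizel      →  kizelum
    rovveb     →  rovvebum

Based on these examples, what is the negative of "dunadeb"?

dunadebum

vewefab and rovveb both end in -b yet inflect differently (veibwefab, rovvebum), so the final letter is not what conditions the rule; the last vowel is.
"dunadeb" has last vowel 'e'. The stems whose last vowel is 'e' (kizel → kizelum, rovveb → rovvebum, harnannel → harnannelum) add -um.
The other patterns: stems whose last vowel is 'a' insert -ib- after the first vowel; stems whose last vowel is 'i' or 'o' add no- … -ir around the stem.
So dunadeb → dunadebum.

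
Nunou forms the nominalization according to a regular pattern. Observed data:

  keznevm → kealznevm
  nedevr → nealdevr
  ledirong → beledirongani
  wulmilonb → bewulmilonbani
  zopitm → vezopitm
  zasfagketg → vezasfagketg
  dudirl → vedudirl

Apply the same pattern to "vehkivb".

vealhkivb

keznevm and zopitm both end in -m yet inflect differently (kealznevm, vezopitm), so the final letter is not what conditions the rule; the second-to-last letter is.
"vehkivb" has second-to-last letter 'v'. The stems whose second-to-last letter is 'v' (keznevm → kealznevm, nedevr → nealdevr) insert -al- after the first vowel.
So vehkivb → vealhkivb.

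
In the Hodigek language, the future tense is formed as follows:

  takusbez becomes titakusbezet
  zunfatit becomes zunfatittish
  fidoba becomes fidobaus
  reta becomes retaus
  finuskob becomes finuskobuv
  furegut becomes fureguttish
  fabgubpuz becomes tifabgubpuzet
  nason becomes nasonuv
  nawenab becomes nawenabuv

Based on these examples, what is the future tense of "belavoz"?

furegut and fabgubpuz both have last vowel 'u' yet inflect differently (fureguttish, tifabgubpuzet), so the last vowel is not what conditions the rule; the final letter is.
"belavoz" ends in -z. The stems ending in -z (fabgubpuz → tifabgubpuzet, takusbez → titakusbezet) add ti- … -et around the stem.
So belavoz → tibelavozet.

tibelavozet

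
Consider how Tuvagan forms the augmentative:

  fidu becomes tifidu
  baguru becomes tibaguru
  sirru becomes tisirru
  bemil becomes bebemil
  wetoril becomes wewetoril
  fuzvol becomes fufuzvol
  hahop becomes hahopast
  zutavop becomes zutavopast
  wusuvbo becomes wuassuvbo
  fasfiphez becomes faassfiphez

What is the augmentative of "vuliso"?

fuzvol and hahop both have last vowel 'o' yet inflect differently (fufuzvol, hahopast), so the last vowel is not what conditions the rule; the final letter is.
"vuliso" ends in -o. The one such stem in the data (wusuvbo → wuassuvbo) inserts -as- after the first vowel (as does fasfiphez), so the same rule applies.
The other patterns: stems ending in -u add the prefix ti-; stems ending in -l repeat the first consonant+vowel as a prefix; stems ending in -p add -ast.
So vuliso → vuasliso.

vuasliso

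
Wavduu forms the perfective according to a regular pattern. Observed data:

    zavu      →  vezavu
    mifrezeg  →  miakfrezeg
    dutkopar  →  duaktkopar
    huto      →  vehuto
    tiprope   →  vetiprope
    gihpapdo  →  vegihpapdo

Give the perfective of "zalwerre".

tiprope and mifrezeg both have last vowel 'e' yet inflect differently (vetiprope, miakfrezeg), so the last vowel is not what conditions the rule; whether the stem ends in a vowel or a consonant is.
"zalwerre" ends in a vowel. The stems ending in a vowel (zavu → vezavu, huto → vehuto, tiprope → vetiprope) add the prefix ve-.
So zalwerre → vezalwerre.

vezalwerre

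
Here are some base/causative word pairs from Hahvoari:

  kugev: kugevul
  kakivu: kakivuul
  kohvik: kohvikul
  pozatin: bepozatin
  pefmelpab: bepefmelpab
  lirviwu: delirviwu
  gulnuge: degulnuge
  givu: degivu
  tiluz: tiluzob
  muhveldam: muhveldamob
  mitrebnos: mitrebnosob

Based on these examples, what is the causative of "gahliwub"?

degahliwub

kakivu and lirviwu both end in -u yet inflect differently (kakivuul, delirviwu), so the final letter is not what conditions the rule; the first letter is.
"gahliwub" begins with g-. The stems beginning with g- (gulnuge → degulnuge, givu → degivu) add the prefix de-.
The other patterns: stems beginning with k- add -ul; stems beginning with p- add the prefix be-; stems beginning with m- or t- add -ob.
So gahliwub → degahliwub.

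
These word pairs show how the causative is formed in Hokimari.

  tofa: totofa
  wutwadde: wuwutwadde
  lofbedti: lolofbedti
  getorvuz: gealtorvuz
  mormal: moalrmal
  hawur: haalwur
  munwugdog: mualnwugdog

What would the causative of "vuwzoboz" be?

"vuwzoboz" ends in a consonant. The stems ending in a consonant (getorvuz → gealtorvuz, mormal → moalrmal, hawur → haalwur) insert -al- after the first vowel.
The other pattern: stems ending in a vowel repeat the first consonant+vowel as a prefix.
So vuwzoboz → vualwzoboz.

vualwzoboz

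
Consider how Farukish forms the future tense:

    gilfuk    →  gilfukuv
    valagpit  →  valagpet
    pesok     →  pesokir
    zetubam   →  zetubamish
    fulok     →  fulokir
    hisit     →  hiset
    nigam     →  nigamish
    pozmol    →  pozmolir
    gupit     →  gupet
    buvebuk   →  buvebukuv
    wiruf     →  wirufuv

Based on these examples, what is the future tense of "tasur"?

tasuruv

buvebuk and pesok both end in -k yet inflect differently (buvebukuv, pesokir), so the final letter is not what conditions the rule; the last vowel is.
"tasur" has last vowel 'u'. The stems whose last vowel is 'u' (buvebuk → buvebukuv, wiruf → wirufuv, gilfuk → gilfukuv) add -uv.
The other patterns: stems whose last vowel is 'i' change the last vowel to 'e'; stems whose last vowel is 'o' add -ir; stems whose last vowel is 'a' add -ish.
So tasur → tasuruv.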